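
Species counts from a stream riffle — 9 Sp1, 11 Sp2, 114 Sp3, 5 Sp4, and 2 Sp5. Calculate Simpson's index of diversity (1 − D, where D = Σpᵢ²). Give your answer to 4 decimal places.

Total N = 9+11+114+5+2 = 141, so the proportions are 0.06383, 0.078014, 0.808511, 0.035461, 0.014184 (working shown to 6 dp, full precision carried).
D = 0.06383² + 0.078014² + 0.808511² + 0.035461² + 0.014184² = 0.004074 + 0.006086 + 0.653689 + 0.001257 + 0.000201 = 0.665309.
So 1 − D = 0.334691, i.e. 0.3347 to 4 decimal places.

0.3347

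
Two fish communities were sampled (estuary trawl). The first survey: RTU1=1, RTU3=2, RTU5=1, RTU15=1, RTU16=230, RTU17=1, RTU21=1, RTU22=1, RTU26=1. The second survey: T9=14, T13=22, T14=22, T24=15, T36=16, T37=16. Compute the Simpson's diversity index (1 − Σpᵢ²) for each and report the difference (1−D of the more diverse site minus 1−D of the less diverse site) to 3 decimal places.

0.754

The first survey: N=239, proportions 0.00418, 0.00837, 0.00418, 0.00418, 0.96234, 0.00418, 0.00418, 0.00418, 0.00418, giving 1−D = 0.07370 (working shown to 5 dp, full precision carried).
The second survey: N=105, proportions 0.13333, 0.20952, 0.20952, 0.14286, 0.15238, 0.15238, giving 1−D = 0.82757.
Difference = |0.07370 − 0.82757| = 0.75387, i.e. 0.754 to 3 decimal places.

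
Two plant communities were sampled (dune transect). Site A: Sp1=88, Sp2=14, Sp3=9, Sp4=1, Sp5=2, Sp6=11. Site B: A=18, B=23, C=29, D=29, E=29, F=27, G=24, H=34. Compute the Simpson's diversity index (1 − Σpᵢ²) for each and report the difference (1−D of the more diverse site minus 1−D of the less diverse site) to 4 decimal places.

Site A: N=125, proportions 0.704, 0.112, 0.072, 0.008, 0.016, 0.088, giving 1−D = 0.478592 (working shown to 6 dp, full precision carried).
Site B: N=213, proportions 0.084507, 0.107981, 0.13615, 0.13615, 0.13615, 0.126761, 0.112676, 0.159624, giving 1−D = 0.871344.
Difference = |0.478592 − 0.871344| = 0.392752, i.e. 0.3928 to 4 decimal places.

0.3928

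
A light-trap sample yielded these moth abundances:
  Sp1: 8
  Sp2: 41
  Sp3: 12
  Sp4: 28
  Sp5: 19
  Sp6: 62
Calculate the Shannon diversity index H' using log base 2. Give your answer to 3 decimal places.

2.285

Total N = 8+41+12+28+19+62 = 170, so the proportions are 0.04706, 0.24118, 0.07059, 0.16471, 0.11176, 0.36471 (working shown to 5 dp, full precision carried).
Each pᵢ log₂ pᵢ term: 0.04706×(-4.40939)=-0.20750, 0.24118×(-2.05184)=-0.49486, 0.07059×(-3.82443)=-0.26996, 0.16471×(-2.60204)=-0.42857, 0.11176×(-3.16146)=-0.35334, 0.36471×(-1.45519)=-0.53072.
Sum = -2.28494, so H' = 2.285.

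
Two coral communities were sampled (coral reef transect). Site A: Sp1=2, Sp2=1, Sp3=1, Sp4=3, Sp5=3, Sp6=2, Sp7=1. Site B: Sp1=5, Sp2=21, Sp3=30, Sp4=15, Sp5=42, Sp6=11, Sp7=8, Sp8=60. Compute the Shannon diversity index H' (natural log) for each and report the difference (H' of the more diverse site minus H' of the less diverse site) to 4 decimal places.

Site A: N=13, proportions 0.153846, 0.076923, 0.076923, 0.230769, 0.230769, 0.153846, 0.076923, giving H' = 1.844621 (working shown to 6 dp, full precision carried).
Site B: N=192, proportions 0.026042, 0.109375, 0.15625, 0.078125, 0.21875, 0.057292, 0.041667, 0.3125, giving H' = 1.818464.
Difference = |1.844621 − 1.818464| = 0.026157, i.e. 0.0262 to 4 decimal places.

0.0262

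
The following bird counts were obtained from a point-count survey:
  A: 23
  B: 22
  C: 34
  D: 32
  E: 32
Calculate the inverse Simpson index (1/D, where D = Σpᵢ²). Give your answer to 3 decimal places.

4.849

Total N = 23+22+34+32+32 = 143, so the proportions are 0.1608392, 0.1538462, 0.2377622, 0.2237762, 0.2237762 (working shown to 7 dp, full precision carried).
D = 0.1608392² + 0.1538462² + 0.2377622² + 0.2237762² + 0.2237762² = 0.0258692 + 0.0236686 + 0.0565309 + 0.0500758 + 0.0500758 = 0.2062204.
So 1/D = 4.84918, i.e. 4.849 to 3 decimal places.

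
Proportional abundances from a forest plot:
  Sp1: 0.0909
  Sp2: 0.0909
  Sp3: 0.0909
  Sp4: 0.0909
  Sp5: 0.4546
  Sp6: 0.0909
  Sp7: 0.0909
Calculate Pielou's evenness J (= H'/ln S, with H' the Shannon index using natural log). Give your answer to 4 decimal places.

H' = −Σ pᵢ ln pᵢ = −((-0.217978) + (-0.217978) + (-0.217978) + (-0.217978) + (-0.358378) + (-0.217978) + (-0.217978)) = 1.666245 (working shown to 6 dp, full precision carried).
With S = 7 species, ln S = 1.945910, so J = 1.666245/1.945910 = 0.856280, i.e. 0.8563 to 4 decimal places.

0.8563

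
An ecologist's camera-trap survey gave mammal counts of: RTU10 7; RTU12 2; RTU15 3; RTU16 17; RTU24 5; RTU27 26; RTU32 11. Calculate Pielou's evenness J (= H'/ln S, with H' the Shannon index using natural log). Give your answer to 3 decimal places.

0.847

Total N = 7+2+3+17+5+26+11 = 71, so the proportions are 0.09859, 0.02817, 0.04225, 0.23944, 0.07042, 0.3662, 0.15493 (working shown to 5 dp, full precision carried).
H' = −Σ pᵢ ln pᵢ = −((-0.22841) + (-0.10055) + (-0.13369) + (-0.34227) + (-0.18685) + (-0.36788) + (-0.28891)) = 1.64856.
With S = 7 species, ln S = 1.94591, so J = 1.64856/1.94591 = 0.84719, i.e. 0.847 to 3 decimal places.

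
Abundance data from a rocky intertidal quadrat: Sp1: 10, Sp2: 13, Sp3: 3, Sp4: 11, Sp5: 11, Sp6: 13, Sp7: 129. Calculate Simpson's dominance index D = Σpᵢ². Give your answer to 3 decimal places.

0.480

Total N = 10+13+3+11+11+13+129 = 190, so the proportions are 0.05263, 0.06842, 0.01579, 0.05789, 0.05789, 0.06842, 0.67895 (working shown to 5 dp, full precision carried).
D = 0.05263² + 0.06842² + 0.01579² + 0.05789² + 0.05789² + 0.06842² + 0.67895² = 0.00277 + 0.00468 + 0.00025 + 0.00335 + 0.00335 + 0.00468 + 0.46097 = 0.48006.
To 3 decimal places, D = 0.480.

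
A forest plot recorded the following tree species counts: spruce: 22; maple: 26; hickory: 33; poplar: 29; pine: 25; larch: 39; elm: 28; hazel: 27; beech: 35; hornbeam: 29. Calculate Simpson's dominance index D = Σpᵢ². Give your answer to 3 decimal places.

0.103

Total N = 22+26+33+29+25+39+28+27+35+29 = 293, so the proportions are 0.07509, 0.08874, 0.11263, 0.09898, 0.08532, 0.13311, 0.09556, 0.09215, 0.11945, 0.09898 (working shown to 5 dp, full precision carried).
D = 0.07509² + 0.08874² + 0.11263² + 0.09898² + 0.08532² + 0.13311² + 0.09556² + 0.09215² + 0.11945² + 0.09898² = 0.00564 + 0.00787 + 0.01269 + 0.00980 + 0.00728 + 0.01772 + 0.00913 + 0.00849 + 0.01427 + 0.00980 = 0.10268.
To 3 decimal places, D = 0.103.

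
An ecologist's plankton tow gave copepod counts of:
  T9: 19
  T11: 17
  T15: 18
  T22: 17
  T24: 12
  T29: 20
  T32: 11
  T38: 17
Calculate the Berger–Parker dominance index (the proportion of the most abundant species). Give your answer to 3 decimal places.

Total N = 19+17+18+17+12+20+11+17 = 131, so the proportions are 0.14504, 0.12977, 0.1374, 0.12977, 0.0916, 0.15267, 0.08397, 0.12977 (working shown to 5 dp, full precision carried).
The largest proportion is 0.15267, i.e. d = 0.153 to 3 decimal places.

0.153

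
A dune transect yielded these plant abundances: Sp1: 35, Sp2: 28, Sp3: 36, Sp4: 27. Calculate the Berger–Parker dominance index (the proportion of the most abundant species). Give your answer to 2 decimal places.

Total N = 35+28+36+27 = 126, so the proportions are 0.2778, 0.2222, 0.2857, 0.2143 (working shown to 4 dp, full precision carried).
The largest proportion is 0.2857, i.e. d = 0.29 to 2 decimal places.

0.29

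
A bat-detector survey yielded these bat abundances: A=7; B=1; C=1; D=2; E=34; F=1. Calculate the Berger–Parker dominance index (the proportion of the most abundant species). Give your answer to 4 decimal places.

0.7391

Total N = 7+1+1+2+34+1 = 46, so the proportions are 0.152174, 0.021739, 0.021739, 0.043478, 0.73913, 0.021739 (working shown to 6 dp, full precision carried).
The largest proportion is 0.73913, i.e. d = 0.7391 to 4 decimal places.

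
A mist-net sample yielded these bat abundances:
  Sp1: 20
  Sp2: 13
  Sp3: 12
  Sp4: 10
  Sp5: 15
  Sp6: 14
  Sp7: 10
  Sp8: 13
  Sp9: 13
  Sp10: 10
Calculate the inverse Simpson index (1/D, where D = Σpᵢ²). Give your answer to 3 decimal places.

Total N = 20+13+12+10+15+14+10+13+13+10 = 130, so the proportions are 0.1538462, 0.1, 0.0923077, 0.0769231, 0.1153846, 0.1076923, 0.0769231, 0.1, 0.1, 0.0769231 (working shown to 7 dp, full precision carried).
D = 0.1538462² + 0.1² + 0.0923077² + 0.0769231² + 0.1153846² + 0.1076923² + 0.0769231² + 0.1² + 0.1² + 0.0769231² = 0.0236686 + 0.0100000 + 0.0085207 + 0.0059172 + 0.0133136 + 0.0115976 + 0.0059172 + 0.0100000 + 0.0100000 + 0.0059172 = 0.1048521.
So 1/D = 9.53725, i.e. 9.537 to 3 decimal places.

9.537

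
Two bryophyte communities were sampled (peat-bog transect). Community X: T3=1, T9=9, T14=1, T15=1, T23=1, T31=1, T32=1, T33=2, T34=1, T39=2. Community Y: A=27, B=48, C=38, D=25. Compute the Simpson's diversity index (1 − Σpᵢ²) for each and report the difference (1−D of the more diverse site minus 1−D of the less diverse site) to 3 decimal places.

Community X: N=20, proportions 0.05, 0.45, 0.05, 0.05, 0.05, 0.05, 0.05, 0.1, 0.05, 0.1, giving 1−D = 0.76000 (working shown to 5 dp, full precision carried).
Community Y: N=138, proportions 0.19565, 0.34783, 0.27536, 0.18116, giving 1−D = 0.73209.
Difference = |0.76000 − 0.73209| = 0.02791, i.e. 0.028 to 3 decimal places.

0.028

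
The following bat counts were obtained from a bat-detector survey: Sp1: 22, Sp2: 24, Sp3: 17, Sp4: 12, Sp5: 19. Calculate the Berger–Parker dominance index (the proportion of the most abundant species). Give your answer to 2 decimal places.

0.26

Total N = 22+24+17+12+19 = 94, so the proportions are 0.234, 0.2553, 0.1809, 0.1277, 0.2021 (working shown to 4 dp, full precision carried).
The largest proportion is 0.2553, i.e. d = 0.26 to 2 decimal places.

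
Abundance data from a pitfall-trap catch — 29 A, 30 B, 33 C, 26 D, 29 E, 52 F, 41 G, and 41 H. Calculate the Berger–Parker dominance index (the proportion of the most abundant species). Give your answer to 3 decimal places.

0.185

Total N = 29+30+33+26+29+52+41+41 = 281, so the proportions are 0.1032, 0.10676, 0.11744, 0.09253, 0.1032, 0.18505, 0.14591, 0.14591 (working shown to 5 dp, full precision carried).
The largest proportion is 0.18505, i.e. d = 0.185 to 3 decimal places.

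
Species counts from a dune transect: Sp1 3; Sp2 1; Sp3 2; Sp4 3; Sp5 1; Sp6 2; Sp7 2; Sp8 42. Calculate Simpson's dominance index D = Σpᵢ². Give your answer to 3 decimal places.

Total N = 3+1+2+3+1+2+2+42 = 56, so the proportions are 0.05357, 0.01786, 0.03571, 0.05357, 0.01786, 0.03571, 0.03571, 0.75 (working shown to 5 dp, full precision carried).
D = 0.05357² + 0.01786² + 0.03571² + 0.05357² + 0.01786² + 0.03571² + 0.03571² + 0.75² = 0.00287 + 0.00032 + 0.00128 + 0.00287 + 0.00032 + 0.00128 + 0.00128 + 0.56250 = 0.57270.
To 3 decimal places, D = 0.573.

0.573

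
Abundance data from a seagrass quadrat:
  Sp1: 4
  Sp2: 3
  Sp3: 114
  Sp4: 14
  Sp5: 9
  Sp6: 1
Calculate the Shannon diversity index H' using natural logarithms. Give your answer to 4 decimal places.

0.8009

Total N = 4+3+114+14+9+1 = 145, so the proportions are 0.027586, 0.02069, 0.786207, 0.096552, 0.062069, 0.006897 (working shown to 6 dp, full precision carried).
Each pᵢ ln pᵢ term: 0.027586×(-3.590439)=-0.099047, 0.02069×(-3.878121)=-0.080237, 0.786207×(-0.240535)=-0.189111, 0.096552×(-2.337676)=-0.225707, 0.062069×(-2.779509)=-0.172521, 0.006897×(-4.976734)=-0.034322.
Sum = -0.800944, so H' = 0.8009.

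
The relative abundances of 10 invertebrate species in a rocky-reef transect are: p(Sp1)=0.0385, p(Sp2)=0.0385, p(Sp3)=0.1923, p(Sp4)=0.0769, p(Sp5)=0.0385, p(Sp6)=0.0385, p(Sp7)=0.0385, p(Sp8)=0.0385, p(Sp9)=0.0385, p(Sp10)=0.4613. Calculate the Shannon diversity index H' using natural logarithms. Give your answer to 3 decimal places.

1.749

Each pᵢ ln pᵢ term (working shown to 5 dp, full precision carried): 0.0385×(-3.25710)=-0.12540, 0.0385×(-3.25710)=-0.12540, 0.1923×(-1.64870)=-0.31704, 0.0769×(-2.56525)=-0.19727, 0.0385×(-3.25710)=-0.12540, 0.0385×(-3.25710)=-0.12540, 0.0385×(-3.25710)=-0.12540, 0.0385×(-3.25710)=-0.12540, 0.0385×(-3.25710)=-0.12540, 0.4613×(-0.77371)=-0.35691.
Sum = -1.74901, so H' = 1.749.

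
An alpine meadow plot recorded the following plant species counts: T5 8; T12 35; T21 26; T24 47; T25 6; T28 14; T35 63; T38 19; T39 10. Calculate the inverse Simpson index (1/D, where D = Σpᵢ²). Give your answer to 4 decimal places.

5.8832

Total N = 8+35+26+47+6+14+63+19+10 = 228, so the proportions are 0.03508772, 0.15350877, 0.11403509, 0.20614035, 0.02631579, 0.06140351, 0.27631579, 0.08333333, 0.04385965 (working shown to 8 dp, full precision carried).
D = 0.03508772² + 0.15350877² + 0.11403509² + 0.20614035² + 0.02631579² + 0.06140351² + 0.27631579² + 0.08333333² + 0.04385965² = 0.00123115 + 0.02356494 + 0.01300400 + 0.04249384 + 0.00069252 + 0.00377039 + 0.07635042 + 0.00694444 + 0.00192367 = 0.16997538.
So 1/D = 5.883205, i.e. 5.8832 to 4 decimal places.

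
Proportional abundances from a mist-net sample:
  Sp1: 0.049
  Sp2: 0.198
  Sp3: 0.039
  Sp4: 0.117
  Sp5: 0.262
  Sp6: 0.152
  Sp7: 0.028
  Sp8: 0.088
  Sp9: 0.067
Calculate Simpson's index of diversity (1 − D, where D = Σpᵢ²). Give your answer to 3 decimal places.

0.838

D = 0.049² + 0.198² + 0.039² + 0.117² + 0.262² + 0.152² + 0.028² + 0.088² + 0.067² = 0.00240 + 0.03920 + 0.00152 + 0.01369 + 0.06864 + 0.02310 + 0.00078 + 0.00774 + 0.00449 = 0.16158 (working shown to 5 dp, full precision carried).
So 1 − D = 0.83842, i.e. 0.838 to 3 decimal places.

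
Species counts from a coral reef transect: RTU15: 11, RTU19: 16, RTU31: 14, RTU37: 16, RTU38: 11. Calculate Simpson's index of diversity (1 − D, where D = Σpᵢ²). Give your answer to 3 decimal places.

Total N = 11+16+14+16+11 = 68, so the proportions are 0.16176, 0.23529, 0.20588, 0.23529, 0.16176 (working shown to 5 dp, full precision carried).
D = 0.16176² + 0.23529² + 0.20588² + 0.23529² + 0.16176² = 0.02617 + 0.05536 + 0.04239 + 0.05536 + 0.02617 = 0.20545.
So 1 − D = 0.79455, i.e. 0.795 to 3 decimal places.

0.795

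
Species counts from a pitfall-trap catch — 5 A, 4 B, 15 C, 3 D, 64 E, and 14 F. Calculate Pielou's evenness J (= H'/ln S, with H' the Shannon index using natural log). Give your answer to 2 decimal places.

0.68

Total N = 5+4+15+3+64+14 = 105, so the proportions are 0.0476, 0.0381, 0.1429, 0.0286, 0.6095, 0.1333 (working shown to 4 dp, full precision carried).
H' = −Σ pᵢ ln pᵢ = −((-0.1450) + (-0.1245) + (-0.2780) + (-0.1016) + (-0.3018) + (-0.2687)) = 1.2194.
With S = 6 species, ln S = 1.7918, so J = 1.2194/1.7918 = 0.6806, i.e. 0.68 to 2 decimal places.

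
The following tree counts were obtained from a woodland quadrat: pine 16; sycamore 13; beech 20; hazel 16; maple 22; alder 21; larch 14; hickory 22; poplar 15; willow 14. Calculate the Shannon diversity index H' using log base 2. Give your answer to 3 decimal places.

3.295

Total N = 16+13+20+16+22+21+14+22+15+14 = 173, so the proportions are 0.09249, 0.07514, 0.11561, 0.09249, 0.12717, 0.12139, 0.08092, 0.12717, 0.08671, 0.08092 (working shown to 5 dp, full precision carried).
Each pᵢ log₂ pᵢ term: 0.09249×(-3.43463)=-0.31765, 0.07514×(-3.73419)=-0.28060, 0.11561×(-3.11270)=-0.35985, 0.09249×(-3.43463)=-0.31765, 0.12717×(-2.97520)=-0.37835, 0.12139×(-3.04231)=-0.36930, 0.08092×(-3.62727)=-0.29354, 0.12717×(-2.97520)=-0.37835, 0.08671×(-3.52774)=-0.30587, 0.08092×(-3.62727)=-0.29354.
Sum = -3.29470, so H' = 3.295.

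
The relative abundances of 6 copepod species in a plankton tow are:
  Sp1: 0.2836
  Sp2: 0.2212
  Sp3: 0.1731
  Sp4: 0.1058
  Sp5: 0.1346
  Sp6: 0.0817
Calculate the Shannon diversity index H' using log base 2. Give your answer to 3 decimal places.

2.463

Each pᵢ log₂ pᵢ term (working shown to 5 dp, full precision carried): 0.2836×(-1.81807)=-0.51560, 0.2212×(-2.17658)=-0.48146, 0.1731×(-2.53032)=-0.43800, 0.1058×(-3.24059)=-0.34285, 0.1346×(-2.89325)=-0.38943, 0.0817×(-3.61352)=-0.29522.
Sum = -2.46257, so H' = 2.463.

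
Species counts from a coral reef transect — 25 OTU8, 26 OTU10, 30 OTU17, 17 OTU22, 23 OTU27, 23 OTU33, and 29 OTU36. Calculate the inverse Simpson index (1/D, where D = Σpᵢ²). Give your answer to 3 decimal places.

Total N = 25+26+30+17+23+23+29 = 173, so the proportions are 0.1445087, 0.150289, 0.1734104, 0.0982659, 0.132948, 0.132948, 0.1676301 (working shown to 7 dp, full precision carried).
D = 0.1445087² + 0.150289² + 0.1734104² + 0.0982659² + 0.132948² + 0.132948² + 0.1676301² = 0.0208828 + 0.0225868 + 0.0300712 + 0.0096562 + 0.0176752 + 0.0176752 + 0.0280998 = 0.1466471.
So 1/D = 6.81909, i.e. 6.819 to 3 decimal places.

6.819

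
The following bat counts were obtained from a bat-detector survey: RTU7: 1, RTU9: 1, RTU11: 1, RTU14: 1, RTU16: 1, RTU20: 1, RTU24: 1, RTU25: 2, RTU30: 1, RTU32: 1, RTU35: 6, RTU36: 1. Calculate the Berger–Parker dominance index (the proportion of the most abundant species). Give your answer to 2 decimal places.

Total N = 1+1+1+1+1+1+1+2+1+1+6+1 = 18, so the proportions are 0.0556, 0.0556, 0.0556, 0.0556, 0.0556, 0.0556, 0.0556, 0.1111, 0.0556, 0.0556, 0.3333, 0.0556 (working shown to 4 dp, full precision carried).
The largest proportion is 0.3333, i.e. d = 0.33 to 2 decimal places.

0.33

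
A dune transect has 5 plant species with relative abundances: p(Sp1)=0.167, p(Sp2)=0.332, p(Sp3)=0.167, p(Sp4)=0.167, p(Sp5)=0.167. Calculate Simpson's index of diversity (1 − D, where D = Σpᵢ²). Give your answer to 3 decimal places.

D = 0.167² + 0.332² + 0.167² + 0.167² + 0.167² = 0.02789 + 0.11022 + 0.02789 + 0.02789 + 0.02789 = 0.22178 (working shown to 5 dp, full precision carried).
So 1 − D = 0.77822, i.e. 0.778 to 3 decimal places.

0.778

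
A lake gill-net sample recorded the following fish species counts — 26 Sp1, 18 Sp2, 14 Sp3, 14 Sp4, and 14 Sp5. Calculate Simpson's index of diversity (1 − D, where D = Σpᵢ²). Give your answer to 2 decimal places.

0.79

Total N = 26+18+14+14+14 = 86, so the proportions are 0.3023, 0.2093, 0.1628, 0.1628, 0.1628 (working shown to 4 dp, full precision carried).
D = 0.3023² + 0.2093² + 0.1628² + 0.1628² + 0.1628² = 0.0914 + 0.0438 + 0.0265 + 0.0265 + 0.0265 = 0.2147.
So 1 − D = 0.7853, i.e. 0.79 to 2 decimal places.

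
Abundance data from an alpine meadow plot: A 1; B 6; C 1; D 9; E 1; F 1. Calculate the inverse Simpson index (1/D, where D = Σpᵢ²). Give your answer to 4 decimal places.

Total N = 1+6+1+9+1+1 = 19, so the proportions are 0.0526316, 0.3157895, 0.0526316, 0.4736842, 0.0526316, 0.0526316 (working shown to 7 dp, full precision carried).
D = 0.0526316² + 0.3157895² + 0.0526316² + 0.4736842² + 0.0526316² + 0.0526316² = 0.0027701 + 0.0997230 + 0.0027701 + 0.2243767 + 0.0027701 + 0.0027701 = 0.3351801.
So 1/D = 2.983471, i.e. 2.9835 to 4 decimal places.

2.9835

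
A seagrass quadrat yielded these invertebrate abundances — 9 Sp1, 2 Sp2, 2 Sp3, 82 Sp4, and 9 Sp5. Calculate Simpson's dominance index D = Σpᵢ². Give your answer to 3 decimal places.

0.637

Total N = 9+2+2+82+9 = 104, so the proportions are 0.08654, 0.01923, 0.01923, 0.78846, 0.08654 (working shown to 5 dp, full precision carried).
D = 0.08654² + 0.01923² + 0.01923² + 0.78846² + 0.08654² = 0.00749 + 0.00037 + 0.00037 + 0.62167 + 0.00749 = 0.63739.
To 3 decimal places, D = 0.637.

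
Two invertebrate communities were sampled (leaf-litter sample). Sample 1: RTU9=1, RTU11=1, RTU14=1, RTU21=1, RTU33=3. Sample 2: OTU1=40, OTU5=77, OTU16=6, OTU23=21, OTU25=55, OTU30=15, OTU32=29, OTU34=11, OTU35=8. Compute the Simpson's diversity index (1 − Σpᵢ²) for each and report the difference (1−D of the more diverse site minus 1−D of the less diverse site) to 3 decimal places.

Sample 1: N=7, proportions 0.142857, 0.142857, 0.142857, 0.142857, 0.428571, giving 1−D = 0.734694 (working shown to 6 dp, full precision carried).
Sample 2: N=262, proportions 0.152672, 0.293893, 0.022901, 0.080153, 0.209924, 0.057252, 0.110687, 0.041985, 0.030534, giving 1−D = 0.821077.
Difference = |0.734694 − 0.821077| = 0.086383, i.e. 0.086 to 3 decimal places.

0.086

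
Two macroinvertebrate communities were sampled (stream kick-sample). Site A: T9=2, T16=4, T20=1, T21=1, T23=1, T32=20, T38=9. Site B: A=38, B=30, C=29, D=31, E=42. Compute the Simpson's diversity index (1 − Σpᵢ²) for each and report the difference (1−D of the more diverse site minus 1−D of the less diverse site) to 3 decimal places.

0.145

Site A: N=38, proportions 0.05263, 0.10526, 0.02632, 0.02632, 0.02632, 0.52632, 0.23684, giving 1−D = 0.65097 (working shown to 5 dp, full precision carried).
Site B: N=170, proportions 0.22353, 0.17647, 0.17059, 0.18235, 0.24706, giving 1−D = 0.79550.
Difference = |0.65097 − 0.79550| = 0.14453, i.e. 0.145 to 3 decimal places.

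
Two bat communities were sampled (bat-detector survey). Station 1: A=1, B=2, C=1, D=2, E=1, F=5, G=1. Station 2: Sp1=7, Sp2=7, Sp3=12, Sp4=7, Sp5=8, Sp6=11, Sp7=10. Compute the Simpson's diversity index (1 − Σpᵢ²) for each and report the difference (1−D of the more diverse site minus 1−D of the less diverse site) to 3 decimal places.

0.069

Station 1: N=13, proportions 0.07692, 0.15385, 0.07692, 0.15385, 0.07692, 0.38462, 0.07692, giving 1−D = 0.78107 (working shown to 5 dp, full precision carried).
Station 2: N=62, proportions 0.1129, 0.1129, 0.19355, 0.1129, 0.12903, 0.17742, 0.16129, giving 1−D = 0.85016.
Difference = |0.78107 − 0.85016| = 0.06909, i.e. 0.069 to 3 decimal places.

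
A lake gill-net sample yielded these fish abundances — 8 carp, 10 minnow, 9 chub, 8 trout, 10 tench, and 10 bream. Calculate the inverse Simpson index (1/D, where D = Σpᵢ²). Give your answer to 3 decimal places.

Total N = 8+10+9+8+10+10 = 55, so the proportions are 0.1454545, 0.1818182, 0.1636364, 0.1454545, 0.1818182, 0.1818182 (working shown to 7 dp, full precision carried).
D = 0.1454545² + 0.1818182² + 0.1636364² + 0.1454545² + 0.1818182² + 0.1818182² = 0.0211570 + 0.0330579 + 0.0267769 + 0.0211570 + 0.0330579 + 0.0330579 = 0.1682645.
So 1/D = 5.94303, i.e. 5.943 to 3 decimal places.

5.943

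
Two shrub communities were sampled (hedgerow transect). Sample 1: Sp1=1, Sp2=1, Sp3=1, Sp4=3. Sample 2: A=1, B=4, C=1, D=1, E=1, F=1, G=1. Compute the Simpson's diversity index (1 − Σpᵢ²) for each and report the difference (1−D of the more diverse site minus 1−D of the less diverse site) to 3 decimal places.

0.113

Sample 1: N=6, proportions 0.16667, 0.16667, 0.16667, 0.5, giving 1−D = 0.66667 (working shown to 5 dp, full precision carried).
Sample 2: N=10, proportions 0.1, 0.4, 0.1, 0.1, 0.1, 0.1, 0.1, giving 1−D = 0.78000.
Difference = |0.66667 − 0.78000| = 0.11333, i.e. 0.113 to 3 decimal places.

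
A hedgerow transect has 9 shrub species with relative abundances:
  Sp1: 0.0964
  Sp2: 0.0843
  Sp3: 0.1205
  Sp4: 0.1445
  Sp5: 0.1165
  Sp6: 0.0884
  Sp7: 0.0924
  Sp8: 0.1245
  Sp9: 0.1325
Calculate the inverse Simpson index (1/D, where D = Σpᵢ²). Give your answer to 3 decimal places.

8.712

D = 0.0964² + 0.0843² + 0.1205² + 0.1445² + 0.1165² + 0.0884² + 0.0924² + 0.1245² + 0.1325² = 0.0092930 + 0.0071065 + 0.0145202 + 0.0208802 + 0.0135723 + 0.0078146 + 0.0085378 + 0.0155003 + 0.0175563 = 0.1147810 (working shown to 7 dp, full precision carried).
So 1/D = 8.71224, i.e. 8.712 to 3 decimal places.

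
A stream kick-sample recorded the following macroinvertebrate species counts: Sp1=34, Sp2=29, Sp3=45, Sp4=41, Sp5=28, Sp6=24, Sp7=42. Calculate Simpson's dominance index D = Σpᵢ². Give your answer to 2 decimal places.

0.15

Total N = 34+29+45+41+28+24+42 = 243, so the proportions are 0.1399, 0.1193, 0.1852, 0.1687, 0.1152, 0.0988, 0.1728 (working shown to 4 dp, full precision carried).
D = 0.1399² + 0.1193² + 0.1852² + 0.1687² + 0.1152² + 0.0988² + 0.1728² = 0.0196 + 0.0142 + 0.0343 + 0.0285 + 0.0133 + 0.0098 + 0.0299 = 0.1495.
To 2 decimal places, D = 0.15.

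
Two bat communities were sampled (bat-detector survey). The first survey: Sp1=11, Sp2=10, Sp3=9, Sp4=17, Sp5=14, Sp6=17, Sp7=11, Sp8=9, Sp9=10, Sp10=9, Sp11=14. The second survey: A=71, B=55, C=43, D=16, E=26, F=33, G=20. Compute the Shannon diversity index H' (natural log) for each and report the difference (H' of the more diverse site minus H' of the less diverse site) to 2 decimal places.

The first survey: N=131, proportions 0.08397, 0.07634, 0.0687, 0.12977, 0.10687, 0.12977, 0.08397, 0.0687, 0.07634, 0.0687, 0.10687, giving H' = 2.36868 (working shown to 5 dp, full precision carried).
The second survey: N=264, proportions 0.26894, 0.20833, 0.16288, 0.06061, 0.09848, 0.125, 0.07576, giving H' = 1.82914.
Difference = |2.36868 − 1.82914| = 0.53954, i.e. 0.54 to 2 decimal places.

0.54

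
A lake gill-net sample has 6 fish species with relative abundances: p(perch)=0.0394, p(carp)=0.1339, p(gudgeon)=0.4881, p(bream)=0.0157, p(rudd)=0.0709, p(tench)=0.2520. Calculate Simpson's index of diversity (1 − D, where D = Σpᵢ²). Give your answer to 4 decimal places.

D = 0.0394² + 0.1339² + 0.4881² + 0.0157² + 0.0709² + 0.252² = 0.001552 + 0.017929 + 0.238242 + 0.000246 + 0.005027 + 0.063504 = 0.326500 (working shown to 6 dp, full precision carried).
So 1 − D = 0.673500, i.e. 0.6735 to 4 decimal places.

0.6735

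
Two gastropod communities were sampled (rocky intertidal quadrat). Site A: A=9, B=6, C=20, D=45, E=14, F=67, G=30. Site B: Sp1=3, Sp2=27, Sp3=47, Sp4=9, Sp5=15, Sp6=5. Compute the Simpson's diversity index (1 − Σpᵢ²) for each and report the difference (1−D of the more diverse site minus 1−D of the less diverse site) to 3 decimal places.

0.069

Site A: N=191, proportions 0.04712, 0.03141, 0.10471, 0.2356, 0.0733, 0.35079, 0.15707, giving 1−D = 0.77723 (working shown to 5 dp, full precision carried).
Site B: N=106, proportions 0.0283, 0.25472, 0.4434, 0.08491, 0.14151, 0.04717, giving 1−D = 0.70826.
Difference = |0.77723 − 0.70826| = 0.06897, i.e. 0.069 to 3 decimal places.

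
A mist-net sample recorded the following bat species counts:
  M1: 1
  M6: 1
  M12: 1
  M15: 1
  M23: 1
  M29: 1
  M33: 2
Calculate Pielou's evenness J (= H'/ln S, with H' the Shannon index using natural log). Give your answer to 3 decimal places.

Total N = 1+1+1+1+1+1+2 = 8, so the proportions are 0.125, 0.125, 0.125, 0.125, 0.125, 0.125, 0.25 (working shown to 5 dp, full precision carried).
H' = −Σ pᵢ ln pᵢ = −((-0.25993) + (-0.25993) + (-0.25993) + (-0.25993) + (-0.25993) + (-0.25993) + (-0.34657)) = 1.90615.
With S = 7 species, ln S = 1.94591, so J = 1.90615/1.94591 = 0.97957, i.e. 0.980 to 3 decimal places.

0.980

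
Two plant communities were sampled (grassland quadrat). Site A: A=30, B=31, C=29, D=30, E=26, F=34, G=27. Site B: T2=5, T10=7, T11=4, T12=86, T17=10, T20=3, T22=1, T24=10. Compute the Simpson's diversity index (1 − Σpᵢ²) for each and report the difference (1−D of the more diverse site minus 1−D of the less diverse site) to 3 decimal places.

0.341

Site A: N=207, proportions 0.14493, 0.14976, 0.1401, 0.14493, 0.1256, 0.16425, 0.13043, giving 1−D = 0.85617 (working shown to 5 dp, full precision carried).
Site B: N=126, proportions 0.03968, 0.05556, 0.03175, 0.68254, 0.07937, 0.02381, 0.00794, 0.07937, giving 1−D = 0.51524.
Difference = |0.85617 − 0.51524| = 0.34093, i.e. 0.341 to 3 decimal places.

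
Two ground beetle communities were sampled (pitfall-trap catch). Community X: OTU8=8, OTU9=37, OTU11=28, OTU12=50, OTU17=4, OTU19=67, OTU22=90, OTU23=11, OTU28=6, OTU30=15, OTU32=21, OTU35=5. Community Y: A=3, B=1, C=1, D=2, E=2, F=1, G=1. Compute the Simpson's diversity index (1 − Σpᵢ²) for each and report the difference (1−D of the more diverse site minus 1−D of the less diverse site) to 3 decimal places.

Community X: N=342, proportions 0.023392, 0.108187, 0.081871, 0.146199, 0.011696, 0.195906, 0.263158, 0.032164, 0.017544, 0.04386, 0.061404, 0.01462, giving 1−D = 0.844653 (working shown to 6 dp, full precision carried).
Community Y: N=11, proportions 0.272727, 0.090909, 0.090909, 0.181818, 0.181818, 0.090909, 0.090909, giving 1−D = 0.826446.
Difference = |0.844653 − 0.826446| = 0.018207, i.e. 0.018 to 3 decimal places.

0.018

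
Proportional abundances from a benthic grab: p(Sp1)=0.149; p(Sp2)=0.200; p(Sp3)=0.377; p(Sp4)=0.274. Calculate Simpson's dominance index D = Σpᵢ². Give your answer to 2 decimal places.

D = 0.149² + 0.2² + 0.377² + 0.274² = 0.0222 + 0.0400 + 0.1421 + 0.0751 = 0.2794 (working shown to 4 dp, full precision carried).
To 2 decimal places, D = 0.28.

0.28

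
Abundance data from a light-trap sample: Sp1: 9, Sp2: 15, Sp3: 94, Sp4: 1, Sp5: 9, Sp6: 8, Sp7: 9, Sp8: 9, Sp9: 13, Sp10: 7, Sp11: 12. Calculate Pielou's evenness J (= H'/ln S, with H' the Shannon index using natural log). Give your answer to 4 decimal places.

Total N = 9+15+94+1+9+8+9+9+13+7+12 = 186, so the proportions are 0.048387, 0.080645, 0.505376, 0.005376, 0.048387, 0.043011, 0.048387, 0.048387, 0.069892, 0.037634, 0.064516 (working shown to 6 dp, full precision carried).
H' = −Σ pᵢ ln pᵢ = −((-0.146541) + (-0.203040) + (-0.344895) + (-0.028095) + (-0.146541) + (-0.135325) + (-0.146541) + (-0.146541) + (-0.185970) + (-0.123435) + (-0.176828)) = 1.783754.
With S = 11 species, ln S = 2.397895, so J = 1.783754/2.397895 = 0.743883, i.e. 0.7439 to 4 decimal places.

0.7439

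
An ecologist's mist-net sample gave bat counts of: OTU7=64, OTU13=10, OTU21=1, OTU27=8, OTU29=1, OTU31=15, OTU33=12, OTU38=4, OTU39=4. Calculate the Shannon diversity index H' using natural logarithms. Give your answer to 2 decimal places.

1.52

Total N = 64+10+1+8+1+15+12+4+4 = 119, so the proportions are 0.5378, 0.084, 0.0084, 0.0672, 0.0084, 0.1261, 0.1008, 0.0336, 0.0336 (working shown to 4 dp, full precision carried).
Each pᵢ ln pᵢ term: 0.5378×(-0.6202)=-0.3336, 0.084×(-2.4765)=-0.2081, 0.0084×(-4.7791)=-0.0402, 0.0672×(-2.6997)=-0.1815, 0.0084×(-4.7791)=-0.0402, 0.1261×(-2.0711)=-0.2611, 0.1008×(-2.2942)=-0.2313, 0.0336×(-3.3928)=-0.1140, 0.0336×(-3.3928)=-0.1140.
Sum = -1.5240, so H' = 1.52.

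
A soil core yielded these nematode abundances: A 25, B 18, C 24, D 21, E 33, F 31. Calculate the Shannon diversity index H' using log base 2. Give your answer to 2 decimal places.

Total N = 25+18+24+21+33+31 = 152, so the proportions are 0.1645, 0.1184, 0.1579, 0.1382, 0.2171, 0.2039 (working shown to 4 dp, full precision carried).
Each pᵢ log₂ pᵢ term: 0.1645×(-2.6041)=-0.4283, 0.1184×(-3.0780)=-0.3645, 0.1579×(-2.6630)=-0.4205, 0.1382×(-2.8556)=-0.3945, 0.2171×(-2.2035)=-0.4784, 0.2039×(-2.2937)=-0.4678.
Sum = -2.5540, so H' = 2.55.

2.55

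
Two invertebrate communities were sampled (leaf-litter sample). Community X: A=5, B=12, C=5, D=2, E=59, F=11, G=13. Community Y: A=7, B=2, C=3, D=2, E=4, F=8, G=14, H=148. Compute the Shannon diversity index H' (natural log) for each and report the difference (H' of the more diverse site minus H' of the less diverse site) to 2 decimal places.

0.54

Community X: N=107, proportions 0.046729, 0.11215, 0.046729, 0.018692, 0.551402, 0.102804, 0.121495, giving H' = 1.424273 (working shown to 6 dp, full precision carried).
Community Y: N=188, proportions 0.037234, 0.010638, 0.015957, 0.010638, 0.021277, 0.042553, 0.074468, 0.787234, giving H' = 0.883225.
Difference = |1.424273 − 0.883225| = 0.541048, i.e. 0.54 to 2 decimal places.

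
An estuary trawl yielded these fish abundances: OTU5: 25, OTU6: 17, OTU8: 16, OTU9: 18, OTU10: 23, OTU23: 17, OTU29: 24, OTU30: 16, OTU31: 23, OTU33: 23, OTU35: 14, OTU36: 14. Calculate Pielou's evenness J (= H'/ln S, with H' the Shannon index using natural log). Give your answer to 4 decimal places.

Total N = 25+17+16+18+23+17+24+16+23+23+14+14 = 230, so the proportions are 0.108696, 0.073913, 0.069565, 0.078261, 0.1, 0.073913, 0.104348, 0.069565, 0.1, 0.1, 0.06087, 0.06087 (working shown to 6 dp, full precision carried).
H' = −Σ pᵢ ln pᵢ = −((-0.241218) + (-0.192534) + (-0.185425) + (-0.199386) + (-0.230259) + (-0.192534) + (-0.235829) + (-0.185425) + (-0.230259) + (-0.230259) + (-0.170375) + (-0.170375)) = 2.463876.
With S = 12 species, ln S = 2.484907, so J = 2.463876/2.484907 = 0.991537, i.e. 0.9915 to 4 decimal places.

0.9915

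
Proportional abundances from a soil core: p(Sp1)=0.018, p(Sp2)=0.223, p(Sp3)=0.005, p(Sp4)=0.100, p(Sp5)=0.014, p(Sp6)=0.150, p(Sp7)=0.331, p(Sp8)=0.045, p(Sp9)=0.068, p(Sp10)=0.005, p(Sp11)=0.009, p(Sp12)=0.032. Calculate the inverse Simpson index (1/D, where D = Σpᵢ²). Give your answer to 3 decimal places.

4.997

D = 0.018² + 0.223² + 0.005² + 0.1² + 0.014² + 0.15² + 0.331² + 0.045² + 0.068² + 0.005² + 0.009² + 0.032² = 0.0003240 + 0.0497290 + 0.0000250 + 0.0100000 + 0.0001960 + 0.0225000 + 0.1095610 + 0.0020250 + 0.0046240 + 0.0000250 + 0.0000810 + 0.0010240 = 0.2001140 (working shown to 7 dp, full precision carried).
So 1/D = 4.99715, i.e. 4.997 to 3 decimal places.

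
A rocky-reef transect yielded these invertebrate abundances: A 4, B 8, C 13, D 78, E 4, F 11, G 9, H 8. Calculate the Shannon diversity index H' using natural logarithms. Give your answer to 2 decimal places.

1.47

Total N = 4+8+13+78+4+11+9+8 = 135, so the proportions are 0.0296, 0.0593, 0.0963, 0.5778, 0.0296, 0.0815, 0.0667, 0.0593 (working shown to 4 dp, full precision carried).
Each pᵢ ln pᵢ term: 0.0296×(-3.5190)=-0.1043, 0.0593×(-2.8258)=-0.1675, 0.0963×(-2.3403)=-0.2254, 0.5778×(-0.5486)=-0.3169, 0.0296×(-3.5190)=-0.1043, 0.0815×(-2.5074)=-0.2043, 0.0667×(-2.7081)=-0.1805, 0.0593×(-2.8258)=-0.1675.
Sum = -1.4706, so H' = 1.47.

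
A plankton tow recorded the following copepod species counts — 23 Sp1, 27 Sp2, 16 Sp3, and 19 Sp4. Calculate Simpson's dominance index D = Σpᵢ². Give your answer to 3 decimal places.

Total N = 23+27+16+19 = 85, so the proportions are 0.27059, 0.31765, 0.18824, 0.22353 (working shown to 5 dp, full precision carried).
D = 0.27059² + 0.31765² + 0.18824² + 0.22353² = 0.07322 + 0.10090 + 0.03543 + 0.04997 = 0.25952.
To 3 decimal places, D = 0.260.

0.260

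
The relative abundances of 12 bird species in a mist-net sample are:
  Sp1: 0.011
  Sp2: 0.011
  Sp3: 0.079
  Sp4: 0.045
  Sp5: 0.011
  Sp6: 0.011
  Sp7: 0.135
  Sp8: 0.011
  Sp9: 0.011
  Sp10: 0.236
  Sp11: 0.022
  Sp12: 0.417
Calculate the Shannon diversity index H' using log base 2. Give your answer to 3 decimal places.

Each pᵢ log₂ pᵢ term (working shown to 5 dp, full precision carried): 0.011×(-6.50635)=-0.07157, 0.011×(-6.50635)=-0.07157, 0.079×(-3.66200)=-0.28930, 0.045×(-4.47393)=-0.20133, 0.011×(-6.50635)=-0.07157, 0.011×(-6.50635)=-0.07157, 0.135×(-2.88897)=-0.39001, 0.011×(-6.50635)=-0.07157, 0.011×(-6.50635)=-0.07157, 0.236×(-2.08314)=-0.49162, 0.022×(-5.50635)=-0.12114, 0.417×(-1.26188)=-0.52620.
Sum = -2.44902, so H' = 2.449.

2.449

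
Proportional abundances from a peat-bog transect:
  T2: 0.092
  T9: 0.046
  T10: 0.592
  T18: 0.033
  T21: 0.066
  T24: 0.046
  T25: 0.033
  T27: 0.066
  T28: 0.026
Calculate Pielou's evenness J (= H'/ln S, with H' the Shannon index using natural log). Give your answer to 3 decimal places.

0.679

H' = −Σ pᵢ ln pᵢ = −((-0.21951) + (-0.14164) + (-0.31036) + (-0.11257) + (-0.17939) + (-0.14164) + (-0.11257) + (-0.17939) + (-0.09489)) = 1.49197 (working shown to 5 dp, full precision carried).
With S = 9 species, ln S = 2.19722, so J = 1.49197/2.19722 = 0.67902, i.e. 0.679 to 3 decimal places.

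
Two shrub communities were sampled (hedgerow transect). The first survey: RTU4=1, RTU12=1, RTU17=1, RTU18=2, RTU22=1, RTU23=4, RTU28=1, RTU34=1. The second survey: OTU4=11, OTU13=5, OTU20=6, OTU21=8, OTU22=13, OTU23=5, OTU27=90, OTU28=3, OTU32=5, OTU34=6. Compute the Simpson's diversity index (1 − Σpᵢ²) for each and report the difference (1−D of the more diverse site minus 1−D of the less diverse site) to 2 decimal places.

The first survey: N=12, proportions 0.0833, 0.0833, 0.0833, 0.1667, 0.0833, 0.3333, 0.0833, 0.0833, giving 1−D = 0.8194 (working shown to 4 dp, full precision carried).
The second survey: N=152, proportions 0.0724, 0.0329, 0.0395, 0.0526, 0.0855, 0.0329, 0.5921, 0.0197, 0.0329, 0.0395, giving 1−D = 0.6273.
Difference = |0.8194 − 0.6273| = 0.1921, i.e. 0.19 to 2 decimal places.

0.19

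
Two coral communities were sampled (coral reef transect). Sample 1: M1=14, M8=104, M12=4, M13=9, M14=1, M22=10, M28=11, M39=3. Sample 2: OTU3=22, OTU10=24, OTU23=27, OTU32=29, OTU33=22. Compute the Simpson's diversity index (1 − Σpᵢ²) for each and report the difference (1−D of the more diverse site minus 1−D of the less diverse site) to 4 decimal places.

0.2635

Sample 1: N=156, proportions 0.089744, 0.666667, 0.025641, 0.057692, 0.00641, 0.064103, 0.070513, 0.019231, giving 1−D = 0.534024 (working shown to 6 dp, full precision carried).
Sample 2: N=124, proportions 0.177419, 0.193548, 0.217742, 0.233871, 0.177419, giving 1−D = 0.797477.
Difference = |0.534024 − 0.797477| = 0.263453, i.e. 0.2635 to 4 decimal places.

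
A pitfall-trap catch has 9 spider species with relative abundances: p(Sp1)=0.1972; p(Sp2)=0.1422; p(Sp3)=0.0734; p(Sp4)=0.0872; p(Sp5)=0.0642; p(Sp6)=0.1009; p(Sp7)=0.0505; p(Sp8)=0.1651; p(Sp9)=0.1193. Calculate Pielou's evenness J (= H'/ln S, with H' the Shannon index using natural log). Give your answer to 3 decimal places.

H' = −Σ pᵢ ln pᵢ = −((-0.32016) + (-0.27736) + (-0.19171) + (-0.21273) + (-0.17628) + (-0.23143) + (-0.15078) + (-0.29738) + (-0.25365)) = 2.11147 (working shown to 5 dp, full precision carried).
With S = 9 species, ln S = 2.19722, so J = 2.11147/2.19722 = 0.96097, i.e. 0.961 to 3 decimal places.

0.961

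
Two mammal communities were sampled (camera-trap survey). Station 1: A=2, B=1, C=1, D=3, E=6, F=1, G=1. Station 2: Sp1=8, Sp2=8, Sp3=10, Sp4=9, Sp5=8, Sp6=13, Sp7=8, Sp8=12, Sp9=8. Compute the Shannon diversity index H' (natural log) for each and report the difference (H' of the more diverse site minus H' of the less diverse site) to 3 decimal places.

Station 1: N=15, proportions 0.133333, 0.066667, 0.066667, 0.2, 0.4, 0.066667, 0.066667, giving H' = 1.679204 (working shown to 6 dp, full precision carried).
Station 2: N=84, proportions 0.095238, 0.095238, 0.119048, 0.107143, 0.095238, 0.154762, 0.095238, 0.142857, 0.095238, giving H' = 2.179129.
Difference = |1.679204 − 2.179129| = 0.499925, i.e. 0.500 to 3 decimal places.

0.500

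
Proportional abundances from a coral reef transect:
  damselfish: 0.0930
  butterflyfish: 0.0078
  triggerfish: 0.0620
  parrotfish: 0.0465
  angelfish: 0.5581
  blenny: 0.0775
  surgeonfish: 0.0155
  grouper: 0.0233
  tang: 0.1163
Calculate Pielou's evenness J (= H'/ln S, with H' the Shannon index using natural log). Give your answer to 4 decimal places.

H' = −Σ pᵢ ln pᵢ = −((-0.220889) + (-0.037858) + (-0.172398) + (-0.142676) + (-0.325493) + (-0.198204) + (-0.064587) + (-0.087592) + (-0.250229)) = 1.499928 (working shown to 6 dp, full precision carried).
With S = 9 species, ln S = 2.197225, so J = 1.499928/2.197225 = 0.682647, i.e. 0.6826 to 4 decimal places.

0.6826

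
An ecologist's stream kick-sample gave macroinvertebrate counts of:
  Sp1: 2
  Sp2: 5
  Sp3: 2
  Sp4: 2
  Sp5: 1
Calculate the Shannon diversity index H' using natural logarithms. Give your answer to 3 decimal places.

1.468

Total N = 2+5+2+2+1 = 12, so the proportions are 0.16667, 0.41667, 0.16667, 0.16667, 0.08333 (working shown to 5 dp, full precision carried).
Each pᵢ ln pᵢ term: 0.16667×(-1.79176)=-0.29863, 0.41667×(-0.87547)=-0.36478, 0.16667×(-1.79176)=-0.29863, 0.16667×(-1.79176)=-0.29863, 0.08333×(-2.48491)=-0.20708.
Sum = -1.46773, so H' = 1.468.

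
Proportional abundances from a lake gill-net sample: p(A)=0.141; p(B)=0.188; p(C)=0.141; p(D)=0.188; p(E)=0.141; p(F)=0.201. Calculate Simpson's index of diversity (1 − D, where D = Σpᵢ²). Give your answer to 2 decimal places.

0.83

D = 0.141² + 0.188² + 0.141² + 0.188² + 0.141² + 0.201² = 0.0199 + 0.0353 + 0.0199 + 0.0353 + 0.0199 + 0.0404 = 0.1707 (working shown to 4 dp, full precision carried).
So 1 − D = 0.8293, i.e. 0.83 to 2 decimal places.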